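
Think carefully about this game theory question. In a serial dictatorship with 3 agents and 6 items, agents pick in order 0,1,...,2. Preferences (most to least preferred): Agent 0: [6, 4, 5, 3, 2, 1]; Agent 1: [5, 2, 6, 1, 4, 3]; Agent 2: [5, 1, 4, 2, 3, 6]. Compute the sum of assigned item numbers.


Step 1: Agent 0 picks item 6
Step 2: Agent 1 picks item 5
Step 3: Agent 2 picks item 1
Step 4: Sum = 6 + 5 + 1 = 12

12


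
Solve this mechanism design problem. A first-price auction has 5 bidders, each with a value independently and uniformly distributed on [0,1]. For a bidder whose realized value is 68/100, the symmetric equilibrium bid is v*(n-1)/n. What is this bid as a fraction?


Step 1: The symmetric BNE bidding function is b(v) = v * (n-1) / n
Step 2: Substitute v = 17/25 and n = 5
Step 3: b = 17/25 * 4/5
Step 4: b = 68/125

68/125


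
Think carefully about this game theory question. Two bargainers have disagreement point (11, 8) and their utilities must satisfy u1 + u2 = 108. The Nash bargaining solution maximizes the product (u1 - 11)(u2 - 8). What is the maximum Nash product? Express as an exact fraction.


Step 1: The Nash solution splits surplus symmetrically above the disagreement point
Step 2: u1 = (total + d1 - d2)/2 = (108 + 11 - 8)/2 = 111/2
Step 3: u2 = (total - d1 + d2)/2 = (108 - 11 + 8)/2 = 105/2
Step 4: Nash product = (111/2 - 11) * (105/2 - 8)
Step 5: = 89/2 * 89/2 = 7921/4

7921/4


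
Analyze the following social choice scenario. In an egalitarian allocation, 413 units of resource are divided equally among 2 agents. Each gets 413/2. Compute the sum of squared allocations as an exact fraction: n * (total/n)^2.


Step 1: Each agent's share = 413/2
Step 2: Square of each share = (413/2)^2 = 170569/4
Step 3: Sum of squares = 2 * 170569/4 = 170569/2

170569/2


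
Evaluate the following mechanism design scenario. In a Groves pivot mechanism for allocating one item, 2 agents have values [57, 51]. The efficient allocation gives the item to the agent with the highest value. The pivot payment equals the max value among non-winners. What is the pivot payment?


Step 1: The efficient winner is agent 0 with value 57
Step 2: Other agents' values: [51]
Step 3: Pivot payment = max(others) = 51
Step 4: The winner pays 51

51


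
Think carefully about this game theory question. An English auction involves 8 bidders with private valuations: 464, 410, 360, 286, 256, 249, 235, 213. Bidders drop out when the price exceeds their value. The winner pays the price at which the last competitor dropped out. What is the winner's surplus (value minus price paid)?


Step 1: Identify the highest value: 464
Step 2: Identify the second-highest value: 410
Step 3: The final price = second-highest value = 410
Step 4: Surplus = 464 - 410 = 54

54


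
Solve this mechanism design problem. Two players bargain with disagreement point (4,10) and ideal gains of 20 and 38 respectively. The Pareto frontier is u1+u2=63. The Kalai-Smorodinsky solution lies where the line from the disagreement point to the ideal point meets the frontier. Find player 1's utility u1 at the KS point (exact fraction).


Step 1: At the KS point, (u1-d1)/r1 = (u2-d2)/r2 = t and u1+u2 = 63
Step 2: u1 = d1 + r1*t and u2 = d2 + r2*t, so (d1 + r1*t) + (d2 + r2*t) = 63
Step 3: t = (63 - 4 - 10)/(20 + 38) = 49/58
Step 4: u1 = d1 + r1*t = 4 + 20 * 49/58 = 606/29
Step 5: (Check: u2 = d2 + r2*t = 1221/29; u1+u2 = 606/29 + 1221/29 = 63, on the frontier.)

606/29


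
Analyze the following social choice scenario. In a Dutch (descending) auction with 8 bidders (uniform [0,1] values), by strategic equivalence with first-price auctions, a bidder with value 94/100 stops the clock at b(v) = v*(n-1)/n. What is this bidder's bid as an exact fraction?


Step 1: Dutch auctions are strategically equivalent to first-price auctions
Step 2: The equilibrium bid is b(v) = v*(n-1)/n
Step 3: b = 47/50 * 7/8
Step 4: b = 329/400

329/400


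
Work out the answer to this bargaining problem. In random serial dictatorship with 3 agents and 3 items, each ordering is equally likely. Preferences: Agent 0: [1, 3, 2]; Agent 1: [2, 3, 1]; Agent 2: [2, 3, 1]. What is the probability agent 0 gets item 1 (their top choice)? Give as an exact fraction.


Step 1: Agent 0 wants item 1
Step 2: There are 6 possible orderings of agents
Step 3: In 6 orderings, agent 0 gets item 1
Step 4: Probability = 6/6 = 1

1


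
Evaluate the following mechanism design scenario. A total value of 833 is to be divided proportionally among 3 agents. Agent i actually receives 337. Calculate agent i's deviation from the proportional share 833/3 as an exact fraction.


Step 1: Proportional share = 833/3
Step 2: Agent's actual allocation = 337
Step 3: Excess = 337 - 833/3 = 178/3

178/3


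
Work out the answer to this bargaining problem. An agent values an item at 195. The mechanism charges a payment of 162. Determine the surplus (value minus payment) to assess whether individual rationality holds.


Step 1: Surplus = value - payment = 195 - 162 = 33
Step 2: IR is satisfied (surplus >= 0)

33


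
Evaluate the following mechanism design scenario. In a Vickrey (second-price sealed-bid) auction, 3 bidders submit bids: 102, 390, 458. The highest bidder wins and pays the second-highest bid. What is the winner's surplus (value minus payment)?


Step 1: Sort bids in descending order: 458, 390, 102
Step 2: The winning bid is the highest: 458
Step 3: The payment equals the second-highest bid: 390
Step 4: Surplus = winner's bid - payment = 458 - 390 = 68

68


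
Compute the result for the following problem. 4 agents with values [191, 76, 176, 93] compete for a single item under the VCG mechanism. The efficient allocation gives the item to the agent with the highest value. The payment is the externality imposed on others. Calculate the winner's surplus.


Step 1: The winner is the agent with the highest value: agent 0 with value 191
Step 2: Values of other agents: [76, 176, 93]
Step 3: VCG payment = max of others' values = 176
Step 4: Surplus = 191 - 176 = 15

15


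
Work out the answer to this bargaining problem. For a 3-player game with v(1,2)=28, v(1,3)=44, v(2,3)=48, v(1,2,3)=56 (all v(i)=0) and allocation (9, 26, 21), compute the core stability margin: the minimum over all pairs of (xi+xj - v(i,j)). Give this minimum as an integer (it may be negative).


Step 1: Slack for coalition (1,2): x1+x2 - v12 = 35 - 28 = 7
Step 2: Slack for coalition (1,3): x1+x3 - v13 = 30 - 44 = -14
Step 3: Slack for coalition (2,3): x2+x3 - v23 = 47 - 48 = -1
Step 4: Minimum slack = min(7, -14, -1) = -14, attained by (1,3); coalition (1,3) can block (slack < 0), so the allocation is not in the core

-14


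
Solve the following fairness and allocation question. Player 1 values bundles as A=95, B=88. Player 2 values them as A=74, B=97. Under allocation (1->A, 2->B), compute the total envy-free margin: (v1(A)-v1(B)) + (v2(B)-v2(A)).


Step 1: Player 1's margin = v1(A) - v1(B) = 95 - 88 = 7
Step 2: Player 2's margin = v2(B) - v2(A) = 97 - 74 = 23
Step 3: Total margin = 7 + 23 = 30

30


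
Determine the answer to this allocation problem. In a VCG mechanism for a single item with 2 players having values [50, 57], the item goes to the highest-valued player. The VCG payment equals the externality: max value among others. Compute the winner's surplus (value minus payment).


Step 1: The winner is the agent with the highest value: agent 1 with value 57
Step 2: Values of other agents: [50]
Step 3: VCG payment = max of others' values = 50
Step 4: Surplus = 57 - 50 = 7

7


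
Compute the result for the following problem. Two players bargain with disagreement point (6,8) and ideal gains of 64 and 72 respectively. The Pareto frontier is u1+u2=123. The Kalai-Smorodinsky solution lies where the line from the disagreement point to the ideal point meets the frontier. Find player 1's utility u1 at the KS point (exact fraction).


Step 1: At the KS point, (u1-d1)/r1 = (u2-d2)/r2 = t and u1+u2 = 123
Step 2: u1 = d1 + r1*t and u2 = d2 + r2*t, so (d1 + r1*t) + (d2 + r2*t) = 123
Step 3: t = (123 - 6 - 8)/(64 + 72) = 109/136
Step 4: u1 = d1 + r1*t = 6 + 64 * 109/136 = 974/17
Step 5: (Check: u2 = d2 + r2*t = 1117/17; u1+u2 = 974/17 + 1117/17 = 123, on the frontier.)

974/17


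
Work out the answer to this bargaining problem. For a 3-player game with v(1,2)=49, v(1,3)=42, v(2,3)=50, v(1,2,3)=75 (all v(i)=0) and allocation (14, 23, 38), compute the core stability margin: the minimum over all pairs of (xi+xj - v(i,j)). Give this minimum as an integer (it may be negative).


Step 1: Slack for coalition (1,2): x1+x2 - v12 = 37 - 49 = -12
Step 2: Slack for coalition (1,3): x1+x3 - v13 = 52 - 42 = 10
Step 3: Slack for coalition (2,3): x2+x3 - v23 = 61 - 50 = 11
Step 4: Minimum slack = min(-12, 10, 11) = -12, attained by (1,2); coalition (1,2) can block (slack < 0), so the allocation is not in the core

-12


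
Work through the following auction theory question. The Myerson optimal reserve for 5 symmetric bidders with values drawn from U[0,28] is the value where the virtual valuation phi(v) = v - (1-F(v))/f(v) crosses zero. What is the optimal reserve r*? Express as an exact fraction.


Step 1: For U[0,28], F(v) = v/28 and f(v) = 1/28
Step 2: phi(v) = v - (1 - v/28)/(1/28) = v - (28 - v) = 2v - 28
Step 3: Set phi(r*) = 0: 2r* - 28 = 0
Step 4: r* = 28/2 = 14 (the number of bidders n = 5 does not enter)

14


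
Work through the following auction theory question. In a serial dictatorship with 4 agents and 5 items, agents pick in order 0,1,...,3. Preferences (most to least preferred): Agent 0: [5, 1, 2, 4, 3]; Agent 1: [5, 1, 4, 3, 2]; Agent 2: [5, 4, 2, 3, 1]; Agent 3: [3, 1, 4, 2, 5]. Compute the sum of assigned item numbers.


Step 1: Agent 0 picks item 5
Step 2: Agent 1 picks item 1
Step 3: Agent 2 picks item 4
Step 4: Agent 3 picks item 3
Step 5: Sum = 5 + 1 + 4 + 3 = 13

13


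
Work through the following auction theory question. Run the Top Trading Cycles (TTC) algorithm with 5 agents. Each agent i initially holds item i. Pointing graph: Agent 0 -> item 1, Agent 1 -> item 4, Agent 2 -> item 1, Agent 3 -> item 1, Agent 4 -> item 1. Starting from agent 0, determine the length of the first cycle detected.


Step 1: Trace the pointer graph from agent 0: 0 -> 1 -> 4 -> 1
Step 2: A cycle is detected when we revisit agent 1
Step 3: The cycle is: 1 -> 4 -> 1
Step 4: Cycle length = 2

2


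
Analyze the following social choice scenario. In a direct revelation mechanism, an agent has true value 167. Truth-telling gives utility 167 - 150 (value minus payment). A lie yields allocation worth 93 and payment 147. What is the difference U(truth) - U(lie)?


Step 1: U(truth) = value - payment = 167 - 150 = 17
Step 2: U(lie) = allocation - payment = 93 - 147 = -54
Step 3: IC gap = 17 - (-54) = 71

71


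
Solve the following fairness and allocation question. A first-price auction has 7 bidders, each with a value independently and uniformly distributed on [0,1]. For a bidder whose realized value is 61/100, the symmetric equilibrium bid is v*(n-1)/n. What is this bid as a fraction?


Step 1: The symmetric BNE bidding function is b(v) = v * (n-1) / n
Step 2: Substitute v = 61/100 and n = 7
Step 3: b = 61/100 * 6/7
Step 4: b = 183/350

183/350


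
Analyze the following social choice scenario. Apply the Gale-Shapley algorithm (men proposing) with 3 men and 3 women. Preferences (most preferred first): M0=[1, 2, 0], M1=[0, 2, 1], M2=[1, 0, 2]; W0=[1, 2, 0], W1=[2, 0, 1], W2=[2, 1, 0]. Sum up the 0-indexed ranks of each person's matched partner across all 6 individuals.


Step 1: Run Gale-Shapley (men propose, women hold best offer):
  M0 proposes to W1; she accepts
  M1 proposes to W0; she accepts
  M2 proposes to W1; she switches from M0
  M0 proposes to W2; she accepts
Step 2: Final matching: W0-M1, W1-M2, W2-M0
Step 3: 0-indexed ranks (man's rank of his match, then woman's): 0 + 0 + 0 + 0 + 1 + 2
Step 4: Total rank sum = 3

3


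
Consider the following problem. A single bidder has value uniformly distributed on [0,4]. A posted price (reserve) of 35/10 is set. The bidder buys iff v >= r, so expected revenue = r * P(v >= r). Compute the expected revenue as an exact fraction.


Step 1: Posted price r = 7/2, value support [0,4]
Step 2: P(v >= r) = (4 - 7/2)/4 = 1/8
Step 3: Expected revenue = r * P(v >= r) = 7/2 * 1/8
Step 4: Revenue = 7/16

7/16


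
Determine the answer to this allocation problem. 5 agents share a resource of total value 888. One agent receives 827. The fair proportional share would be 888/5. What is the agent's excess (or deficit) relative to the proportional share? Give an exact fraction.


Step 1: Proportional share = 888/5
Step 2: Agent's actual allocation = 827
Step 3: Excess = 827 - 888/5 = 3247/5

3247/5


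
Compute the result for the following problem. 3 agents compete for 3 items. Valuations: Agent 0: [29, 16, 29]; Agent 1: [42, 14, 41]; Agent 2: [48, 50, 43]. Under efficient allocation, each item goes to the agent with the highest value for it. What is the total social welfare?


Step 1: For each item, find the maximum value among all agents.
Step 2: Item 0 -> Agent 2 (value 48)
Step 3: Item 1 -> Agent 2 (value 50)
Step 4: Item 2 -> Agent 2 (value 43)
Step 5: Total welfare = 48 + 50 + 43 = 141

141


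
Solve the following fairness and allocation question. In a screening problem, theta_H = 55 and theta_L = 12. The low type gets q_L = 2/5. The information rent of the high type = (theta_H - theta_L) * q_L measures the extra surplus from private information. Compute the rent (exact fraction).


Step 1: theta_H - theta_L = 55 - 12 = 43
Step 2: Information rent = (theta_H - theta_L) * q_L
Step 3: = 43 * 2/5
Step 4: = 86/5

86/5


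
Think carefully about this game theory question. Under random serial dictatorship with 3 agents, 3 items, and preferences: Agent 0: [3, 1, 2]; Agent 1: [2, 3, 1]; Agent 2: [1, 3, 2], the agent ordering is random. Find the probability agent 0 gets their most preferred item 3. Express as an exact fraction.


Step 1: Agent 0 wants item 3
Step 2: There are 6 possible orderings of agents
Step 3: In 6 orderings, agent 0 gets item 3
Step 4: Probability = 6/6 = 1

1


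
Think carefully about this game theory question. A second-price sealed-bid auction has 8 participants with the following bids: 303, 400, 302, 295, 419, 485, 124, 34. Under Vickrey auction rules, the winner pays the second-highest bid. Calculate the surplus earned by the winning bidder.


Step 1: Sort bids in descending order: 485, 419, 400, 303, 302, 295, 124, 34
Step 2: The winning bid is the highest: 485
Step 3: The payment equals the second-highest bid: 419
Step 4: Surplus = winner's bid - payment = 485 - 419 = 66

66


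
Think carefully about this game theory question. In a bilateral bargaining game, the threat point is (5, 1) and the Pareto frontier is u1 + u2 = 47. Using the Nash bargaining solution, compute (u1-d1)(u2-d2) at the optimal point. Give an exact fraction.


Step 1: The Nash solution splits surplus symmetrically above the disagreement point
Step 2: u1 = (total + d1 - d2)/2 = (47 + 5 - 1)/2 = 51/2
Step 3: u2 = (total - d1 + d2)/2 = (47 - 5 + 1)/2 = 43/2
Step 4: Nash product = (51/2 - 5) * (43/2 - 1)
Step 5: = 41/2 * 41/2 = 1681/4

1681/4


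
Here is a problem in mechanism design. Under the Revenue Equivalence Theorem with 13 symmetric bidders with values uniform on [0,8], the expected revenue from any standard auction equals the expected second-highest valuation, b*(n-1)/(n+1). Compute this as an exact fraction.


Step 1: By Revenue Equivalence, expected revenue = b*(n-1)/(n+1)
Step 2: Substituting n = 13, b = 8
Step 3: Revenue = 8*(13-1)/(13+1) = 8*12/14
Step 4: Revenue = 96/14 = 48/7

48/7


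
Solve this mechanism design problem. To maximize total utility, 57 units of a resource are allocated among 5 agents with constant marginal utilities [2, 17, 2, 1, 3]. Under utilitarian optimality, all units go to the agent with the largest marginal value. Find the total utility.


Step 1: The marginal utilities are [2, 17, 2, 1, 3]
Step 2: The highest marginal utility is 17
Step 3: All 57 units go to that agent
Step 4: Total utility = 17 * 57 = 969

969


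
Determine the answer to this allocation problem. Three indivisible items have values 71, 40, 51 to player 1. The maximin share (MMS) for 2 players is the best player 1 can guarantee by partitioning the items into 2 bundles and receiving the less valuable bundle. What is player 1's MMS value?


Step 1: Item values = 71, 40, 51
Step 2: Enumerate all 2-bundle partitions and take the smaller bundle:
  Partition 1: {71} vs {40,51} -> bundles 71, 91; min = 71
  Partition 2: {40} vs {71,51} -> bundles 40, 122; min = 40
  Partition 3: {51} vs {71,40} -> bundles 51, 111; min = 51
Step 3: MMS = max(71, 40, 51) = 71

71


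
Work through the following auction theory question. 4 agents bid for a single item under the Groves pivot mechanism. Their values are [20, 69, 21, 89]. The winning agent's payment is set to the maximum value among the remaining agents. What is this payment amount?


Step 1: The efficient winner is agent 3 with value 89
Step 2: Other agents' values: [20, 69, 21]
Step 3: Pivot payment = max(others) = 69
Step 4: The winner pays 69

69


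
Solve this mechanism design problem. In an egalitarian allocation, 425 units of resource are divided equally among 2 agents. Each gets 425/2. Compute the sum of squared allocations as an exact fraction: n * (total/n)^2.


Step 1: Each agent's share = 425/2
Step 2: Square of each share = (425/2)^2 = 180625/4
Step 3: Sum of squares = 2 * 180625/4 = 180625/2

180625/2


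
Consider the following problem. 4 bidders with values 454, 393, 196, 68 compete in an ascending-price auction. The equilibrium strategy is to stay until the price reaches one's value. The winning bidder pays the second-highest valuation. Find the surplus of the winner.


Step 1: Identify the highest value: 454
Step 2: Identify the second-highest value: 393
Step 3: The final price = second-highest value = 393
Step 4: Surplus = 454 - 393 = 61

61


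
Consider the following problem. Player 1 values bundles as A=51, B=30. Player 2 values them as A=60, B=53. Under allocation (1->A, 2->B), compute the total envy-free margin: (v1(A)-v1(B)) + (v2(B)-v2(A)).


Step 1: Player 1's margin = v1(A) - v1(B) = 51 - 30 = 21
Step 2: Player 2's margin = v2(B) - v2(A) = 53 - 60 = -7
Step 3: Total margin = 21 + -7 = 14

14


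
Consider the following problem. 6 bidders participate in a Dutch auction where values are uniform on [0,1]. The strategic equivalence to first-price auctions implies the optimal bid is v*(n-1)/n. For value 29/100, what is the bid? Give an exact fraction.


Step 1: Dutch auctions are strategically equivalent to first-price auctions
Step 2: The equilibrium bid is b(v) = v*(n-1)/n
Step 3: b = 29/100 * 5/6
Step 4: b = 29/120

29/120


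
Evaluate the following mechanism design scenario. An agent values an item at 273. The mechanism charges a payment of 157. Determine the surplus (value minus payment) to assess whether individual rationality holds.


Step 1: Surplus = value - payment = 273 - 157 = 116
Step 2: IR is satisfied (surplus >= 0)

116


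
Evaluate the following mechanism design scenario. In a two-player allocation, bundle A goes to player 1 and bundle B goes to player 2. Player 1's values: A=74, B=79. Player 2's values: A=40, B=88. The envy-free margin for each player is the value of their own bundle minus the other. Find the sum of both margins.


Step 1: Player 1's margin = v1(A) - v1(B) = 74 - 79 = -5
Step 2: Player 2's margin = v2(B) - v2(A) = 88 - 40 = 48
Step 3: Total margin = -5 + 48 = 43

43


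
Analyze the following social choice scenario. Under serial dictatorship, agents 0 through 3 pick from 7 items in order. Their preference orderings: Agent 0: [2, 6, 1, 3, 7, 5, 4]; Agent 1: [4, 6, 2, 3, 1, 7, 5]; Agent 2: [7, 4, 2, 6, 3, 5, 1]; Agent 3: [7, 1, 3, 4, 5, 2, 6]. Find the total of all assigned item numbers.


Step 1: Agent 0 picks item 2
Step 2: Agent 1 picks item 4
Step 3: Agent 2 picks item 7
Step 4: Agent 3 picks item 1
Step 5: Sum = 2 + 4 + 7 + 1 = 14

14


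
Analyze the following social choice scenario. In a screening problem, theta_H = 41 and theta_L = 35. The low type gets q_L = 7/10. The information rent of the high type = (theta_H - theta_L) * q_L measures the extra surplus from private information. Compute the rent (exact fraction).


Step 1: theta_H - theta_L = 41 - 35 = 6
Step 2: Information rent = (theta_H - theta_L) * q_L
Step 3: = 6 * 7/10
Step 4: = 21/5

21/5


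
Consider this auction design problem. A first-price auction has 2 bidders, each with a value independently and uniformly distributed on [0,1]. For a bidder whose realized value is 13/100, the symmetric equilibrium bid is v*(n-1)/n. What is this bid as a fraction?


Step 1: The symmetric BNE bidding function is b(v) = v * (n-1) / n
Step 2: Substitute v = 13/100 and n = 2
Step 3: b = 13/100 * 1/2
Step 4: b = 13/200

13/200


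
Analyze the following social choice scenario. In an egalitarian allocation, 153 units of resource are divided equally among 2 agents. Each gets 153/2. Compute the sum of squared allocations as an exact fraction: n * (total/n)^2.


Step 1: Each agent's share = 153/2
Step 2: Square of each share = (153/2)^2 = 23409/4
Step 3: Sum of squares = 2 * 23409/4 = 23409/2

23409/2


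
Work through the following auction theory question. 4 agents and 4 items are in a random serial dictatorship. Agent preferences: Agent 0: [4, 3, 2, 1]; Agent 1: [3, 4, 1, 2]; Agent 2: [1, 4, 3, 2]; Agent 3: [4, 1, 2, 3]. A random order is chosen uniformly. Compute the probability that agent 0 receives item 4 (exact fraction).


Step 1: Agent 0 wants item 4
Step 2: There are 24 possible orderings of agents
Step 3: In 12 orderings, agent 0 gets item 4
Step 4: Probability = 12/24 = 1/2

1/2


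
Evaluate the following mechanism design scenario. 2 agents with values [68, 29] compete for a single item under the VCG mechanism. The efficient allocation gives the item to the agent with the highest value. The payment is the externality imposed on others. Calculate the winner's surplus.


Step 1: The winner is the agent with the highest value: agent 0 with value 68
Step 2: Values of other agents: [29]
Step 3: VCG payment = max of others' values = 29
Step 4: Surplus = 68 - 29 = 39

39


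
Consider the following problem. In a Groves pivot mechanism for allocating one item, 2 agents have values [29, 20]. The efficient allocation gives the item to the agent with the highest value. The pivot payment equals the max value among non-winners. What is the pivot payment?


Step 1: The efficient winner is agent 0 with value 29
Step 2: Other agents' values: [20]
Step 3: Pivot payment = max(others) = 20
Step 4: The winner pays 20

20


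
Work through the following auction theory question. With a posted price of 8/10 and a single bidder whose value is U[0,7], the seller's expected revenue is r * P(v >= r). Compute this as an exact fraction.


Step 1: Posted price r = 4/5, value support [0,7]
Step 2: P(v >= r) = (7 - 4/5)/7 = 31/35
Step 3: Expected revenue = r * P(v >= r) = 4/5 * 31/35
Step 4: Revenue = 124/175

124/175


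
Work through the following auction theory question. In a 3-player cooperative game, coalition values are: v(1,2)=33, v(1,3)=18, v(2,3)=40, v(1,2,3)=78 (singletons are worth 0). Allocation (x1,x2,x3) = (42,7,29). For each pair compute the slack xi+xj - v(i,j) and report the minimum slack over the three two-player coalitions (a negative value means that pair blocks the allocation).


Step 1: Slack for coalition (1,2): x1+x2 - v12 = 49 - 33 = 16
Step 2: Slack for coalition (1,3): x1+x3 - v13 = 71 - 18 = 53
Step 3: Slack for coalition (2,3): x2+x3 - v23 = 36 - 40 = -4
Step 4: Minimum slack = min(16, 53, -4) = -4, attained by (2,3); coalition (2,3) can block (slack < 0), so the allocation is not in the core

-4


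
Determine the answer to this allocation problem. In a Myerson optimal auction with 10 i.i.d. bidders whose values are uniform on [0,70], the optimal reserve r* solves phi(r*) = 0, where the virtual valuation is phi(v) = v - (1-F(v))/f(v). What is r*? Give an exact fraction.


Step 1: For U[0,70], F(v) = v/70 and f(v) = 1/70
Step 2: phi(v) = v - (1 - v/70)/(1/70) = v - (70 - v) = 2v - 70
Step 3: Set phi(r*) = 0: 2r* - 70 = 0
Step 4: r* = 70/2 = 35 (the number of bidders n = 10 does not enter)

35


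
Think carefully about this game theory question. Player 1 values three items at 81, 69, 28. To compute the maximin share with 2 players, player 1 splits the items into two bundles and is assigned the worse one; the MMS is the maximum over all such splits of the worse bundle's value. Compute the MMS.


Step 1: Item values = 81, 69, 28
Step 2: Enumerate all 2-bundle partitions and take the smaller bundle:
  Partition 1: {81} vs {69,28} -> bundles 81, 97; min = 81
  Partition 2: {69} vs {81,28} -> bundles 69, 109; min = 69
  Partition 3: {28} vs {81,69} -> bundles 28, 150; min = 28
Step 3: MMS = max(81, 69, 28) = 81

81


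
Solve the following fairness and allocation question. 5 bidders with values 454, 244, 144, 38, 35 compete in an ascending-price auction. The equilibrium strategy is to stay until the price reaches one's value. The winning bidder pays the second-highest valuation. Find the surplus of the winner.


Step 1: Identify the highest value: 454
Step 2: Identify the second-highest value: 244
Step 3: The final price = second-highest value = 244
Step 4: Surplus = 454 - 244 = 210

210


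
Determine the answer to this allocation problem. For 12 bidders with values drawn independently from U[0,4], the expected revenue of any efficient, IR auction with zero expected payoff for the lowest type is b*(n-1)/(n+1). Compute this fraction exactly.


Step 1: By Revenue Equivalence, expected revenue = b*(n-1)/(n+1)
Step 2: Substituting n = 12, b = 4
Step 3: Revenue = 4*(12-1)/(12+1) = 4*11/13
Step 4: Revenue = 44/13

44/13


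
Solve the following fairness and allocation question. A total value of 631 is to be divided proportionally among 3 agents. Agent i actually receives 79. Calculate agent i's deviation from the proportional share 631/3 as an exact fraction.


Step 1: Proportional share = 631/3
Step 2: Agent's actual allocation = 79
Step 3: Excess = 79 - 631/3 = -394/3

-394/3


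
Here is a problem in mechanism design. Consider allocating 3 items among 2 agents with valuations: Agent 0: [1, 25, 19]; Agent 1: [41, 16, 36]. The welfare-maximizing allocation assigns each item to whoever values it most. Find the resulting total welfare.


Step 1: For each item, find the maximum value among all agents.
Step 2: Item 0 -> Agent 1 (value 41)
Step 3: Item 1 -> Agent 0 (value 25)
Step 4: Item 2 -> Agent 1 (value 36)
Step 5: Total welfare = 41 + 25 + 36 = 102

102


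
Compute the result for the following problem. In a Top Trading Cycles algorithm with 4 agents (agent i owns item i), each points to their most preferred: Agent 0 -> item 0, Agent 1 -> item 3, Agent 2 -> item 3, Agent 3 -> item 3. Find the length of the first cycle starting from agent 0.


Step 1: Trace the pointer graph from agent 0: 0 -> 0
Step 2: A cycle is detected when we revisit agent 0
Step 3: The cycle is: 0 -> 0
Step 4: Cycle length = 1

1


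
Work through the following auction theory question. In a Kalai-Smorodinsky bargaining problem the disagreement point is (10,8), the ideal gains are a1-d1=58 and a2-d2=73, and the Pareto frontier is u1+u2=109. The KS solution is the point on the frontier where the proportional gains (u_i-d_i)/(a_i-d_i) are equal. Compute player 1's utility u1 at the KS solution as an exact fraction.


Step 1: At the KS point, (u1-d1)/r1 = (u2-d2)/r2 = t and u1+u2 = 109
Step 2: u1 = d1 + r1*t and u2 = d2 + r2*t, so (d1 + r1*t) + (d2 + r2*t) = 109
Step 3: t = (109 - 10 - 8)/(58 + 73) = 91/131
Step 4: u1 = d1 + r1*t = 10 + 58 * 91/131 = 6588/131
Step 5: (Check: u2 = d2 + r2*t = 7691/131; u1+u2 = 6588/131 + 7691/131 = 109, on the frontier.)

6588/131


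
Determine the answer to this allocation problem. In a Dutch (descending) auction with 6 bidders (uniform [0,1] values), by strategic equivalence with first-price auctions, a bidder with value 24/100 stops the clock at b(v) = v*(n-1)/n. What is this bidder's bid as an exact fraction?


Step 1: Dutch auctions are strategically equivalent to first-price auctions
Step 2: The equilibrium bid is b(v) = v*(n-1)/n
Step 3: b = 6/25 * 5/6
Step 4: b = 1/5

1/5


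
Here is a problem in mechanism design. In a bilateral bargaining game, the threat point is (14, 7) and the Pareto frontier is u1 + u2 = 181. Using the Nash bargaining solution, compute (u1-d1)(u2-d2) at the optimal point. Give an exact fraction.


Step 1: The Nash solution splits surplus symmetrically above the disagreement point
Step 2: u1 = (total + d1 - d2)/2 = (181 + 14 - 7)/2 = 94
Step 3: u2 = (total - d1 + d2)/2 = (181 - 14 + 7)/2 = 87
Step 4: Nash product = (94 - 14) * (87 - 7)
Step 5: = 80 * 80 = 6400

6400


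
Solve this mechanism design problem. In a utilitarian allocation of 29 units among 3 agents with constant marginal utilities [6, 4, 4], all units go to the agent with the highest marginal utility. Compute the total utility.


Step 1: The marginal utilities are [6, 4, 4]
Step 2: The highest marginal utility is 6
Step 3: All 29 units go to that agent
Step 4: Total utility = 6 * 29 = 174

174


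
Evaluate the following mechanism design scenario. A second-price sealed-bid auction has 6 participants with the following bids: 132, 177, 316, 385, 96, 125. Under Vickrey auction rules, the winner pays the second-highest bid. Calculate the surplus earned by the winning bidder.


Step 1: Sort bids in descending order: 385, 316, 177, 132, 125, 96
Step 2: The winning bid is the highest: 385
Step 3: The payment equals the second-highest bid: 316
Step 4: Surplus = winner's bid - payment = 385 - 316 = 69

69


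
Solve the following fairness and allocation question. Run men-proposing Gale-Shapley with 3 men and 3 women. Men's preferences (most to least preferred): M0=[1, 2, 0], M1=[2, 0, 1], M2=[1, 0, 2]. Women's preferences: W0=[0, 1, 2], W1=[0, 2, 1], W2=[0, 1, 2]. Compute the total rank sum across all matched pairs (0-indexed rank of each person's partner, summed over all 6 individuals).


Step 1: Run Gale-Shapley (men propose, women hold best offer):
  M0 proposes to W1; she accepts
  M1 proposes to W2; she accepts
  M2 proposes to W1; rejected
  M2 proposes to W0; she accepts
Step 2: Final matching: W0-M2, W1-M0, W2-M1
Step 3: 0-indexed ranks (man's rank of his match, then woman's): 1 + 2 + 0 + 0 + 0 + 1
Step 4: Total rank sum = 4

4


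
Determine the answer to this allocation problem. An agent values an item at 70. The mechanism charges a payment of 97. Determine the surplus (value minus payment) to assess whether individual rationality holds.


Step 1: Surplus = value - payment = 70 - 97 = -27
Step 2: IR is violated (surplus < 0)

-27


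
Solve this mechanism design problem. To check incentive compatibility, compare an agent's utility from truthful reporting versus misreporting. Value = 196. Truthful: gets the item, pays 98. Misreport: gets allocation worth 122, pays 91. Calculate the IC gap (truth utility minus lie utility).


Step 1: U(truth) = value - payment = 196 - 98 = 98
Step 2: U(lie) = allocation - payment = 122 - 91 = 31
Step 3: IC gap = 98 - 31 = 67

67


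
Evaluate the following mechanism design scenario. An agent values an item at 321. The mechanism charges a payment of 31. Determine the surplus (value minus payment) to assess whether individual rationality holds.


Step 1: Surplus = value - payment = 321 - 31 = 290
Step 2: IR is satisfied (surplus >= 0)

290


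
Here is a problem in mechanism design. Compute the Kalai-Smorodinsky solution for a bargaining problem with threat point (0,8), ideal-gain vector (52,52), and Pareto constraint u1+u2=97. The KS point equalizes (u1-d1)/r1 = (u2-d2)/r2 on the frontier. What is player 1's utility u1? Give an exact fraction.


Step 1: At the KS point, (u1-d1)/r1 = (u2-d2)/r2 = t and u1+u2 = 97
Step 2: u1 = d1 + r1*t and u2 = d2 + r2*t, so (d1 + r1*t) + (d2 + r2*t) = 97
Step 3: t = (97 - 0 - 8)/(52 + 52) = 89/104
Step 4: u1 = d1 + r1*t = 0 + 52 * 89/104 = 89/2
Step 5: (Check: u2 = d2 + r2*t = 105/2; u1+u2 = 89/2 + 105/2 = 97, on the frontier.)

89/2


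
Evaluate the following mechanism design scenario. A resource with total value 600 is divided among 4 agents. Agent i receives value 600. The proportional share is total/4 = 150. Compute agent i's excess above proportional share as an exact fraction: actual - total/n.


Step 1: Proportional share = 600/4 = 150
Step 2: Agent's actual allocation = 600
Step 3: Excess = 600 - 150 = 450

450


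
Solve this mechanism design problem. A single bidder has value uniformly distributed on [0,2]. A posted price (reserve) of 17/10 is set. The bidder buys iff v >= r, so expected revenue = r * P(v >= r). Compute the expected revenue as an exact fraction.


Step 1: Posted price r = 17/10, value support [0,2]
Step 2: P(v >= r) = (2 - 17/10)/2 = 3/20
Step 3: Expected revenue = r * P(v >= r) = 17/10 * 3/20
Step 4: Revenue = 51/200

51/200


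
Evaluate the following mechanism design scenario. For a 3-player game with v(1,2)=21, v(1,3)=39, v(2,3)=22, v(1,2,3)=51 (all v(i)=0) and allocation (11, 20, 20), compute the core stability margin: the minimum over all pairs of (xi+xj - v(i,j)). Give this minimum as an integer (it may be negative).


Step 1: Slack for coalition (1,2): x1+x2 - v12 = 31 - 21 = 10
Step 2: Slack for coalition (1,3): x1+x3 - v13 = 31 - 39 = -8
Step 3: Slack for coalition (2,3): x2+x3 - v23 = 40 - 22 = 18
Step 4: Minimum slack = min(10, -8, 18) = -8, attained by (1,3); coalition (1,3) can block (slack < 0), so the allocation is not in the core

-8


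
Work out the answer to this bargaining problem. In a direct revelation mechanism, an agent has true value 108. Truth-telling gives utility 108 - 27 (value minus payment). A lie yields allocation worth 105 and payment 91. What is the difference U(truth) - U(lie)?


Step 1: U(truth) = value - payment = 108 - 27 = 81
Step 2: U(lie) = allocation - payment = 105 - 91 = 14
Step 3: IC gap = 81 - 14 = 67

67


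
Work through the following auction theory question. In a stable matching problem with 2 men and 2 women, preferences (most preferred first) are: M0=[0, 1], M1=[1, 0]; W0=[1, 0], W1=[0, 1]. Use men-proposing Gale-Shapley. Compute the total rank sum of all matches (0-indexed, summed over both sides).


Step 1: Run Gale-Shapley (men propose, women hold best offer):
  M0 proposes to W0; she accepts
  M1 proposes to W1; she accepts
Step 2: Final matching: W0-M0, W1-M1
Step 3: 0-indexed ranks (man's rank of his match, then woman's): 0 + 1 + 0 + 1
Step 4: Total rank sum = 2

2


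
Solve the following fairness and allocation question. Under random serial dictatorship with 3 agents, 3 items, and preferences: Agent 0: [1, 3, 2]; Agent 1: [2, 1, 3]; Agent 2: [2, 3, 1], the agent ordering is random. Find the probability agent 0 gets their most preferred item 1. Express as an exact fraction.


Step 1: Agent 0 wants item 1
Step 2: There are 6 possible orderings of agents
Step 3: In 5 orderings, agent 0 gets item 1
Step 4: Probability = 5/6

5/6


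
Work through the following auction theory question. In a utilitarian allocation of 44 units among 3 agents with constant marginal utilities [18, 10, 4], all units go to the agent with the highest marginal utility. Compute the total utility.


Step 1: The marginal utilities are [18, 10, 4]
Step 2: The highest marginal utility is 18
Step 3: All 44 units go to that agent
Step 4: Total utility = 18 * 44 = 792

792


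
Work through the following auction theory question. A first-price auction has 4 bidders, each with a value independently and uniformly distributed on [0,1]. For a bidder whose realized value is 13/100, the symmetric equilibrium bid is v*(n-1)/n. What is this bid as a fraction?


Step 1: The symmetric BNE bidding function is b(v) = v * (n-1) / n
Step 2: Substitute v = 13/100 and n = 4
Step 3: b = 13/100 * 3/4
Step 4: b = 39/400

39/400


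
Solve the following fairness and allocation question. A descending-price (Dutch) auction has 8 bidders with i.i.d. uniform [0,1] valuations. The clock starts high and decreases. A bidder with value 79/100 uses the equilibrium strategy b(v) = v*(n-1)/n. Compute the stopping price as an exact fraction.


Step 1: Dutch auctions are strategically equivalent to first-price auctions
Step 2: The equilibrium bid is b(v) = v*(n-1)/n
Step 3: b = 79/100 * 7/8
Step 4: b = 553/800

553/800


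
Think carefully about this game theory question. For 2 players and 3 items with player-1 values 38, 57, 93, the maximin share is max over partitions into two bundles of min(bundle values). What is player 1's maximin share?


Step 1: Item values = 38, 57, 93
Step 2: Enumerate all 2-bundle partitions and take the smaller bundle:
  Partition 1: {38} vs {57,93} -> bundles 38, 150; min = 38
  Partition 2: {57} vs {38,93} -> bundles 57, 131; min = 57
  Partition 3: {93} vs {38,57} -> bundles 93, 95; min = 93
Step 3: MMS = max(38, 57, 93) = 93

93


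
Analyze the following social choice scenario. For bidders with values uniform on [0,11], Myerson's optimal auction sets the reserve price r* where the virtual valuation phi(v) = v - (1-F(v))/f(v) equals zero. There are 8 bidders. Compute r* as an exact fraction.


Step 1: For U[0,11], F(v) = v/11 and f(v) = 1/11
Step 2: phi(v) = v - (1 - v/11)/(1/11) = v - (11 - v) = 2v - 11
Step 3: Set phi(r*) = 0: 2r* - 11 = 0
Step 4: r* = 11/2 (the number of bidders n = 8 does not enter)

11/2


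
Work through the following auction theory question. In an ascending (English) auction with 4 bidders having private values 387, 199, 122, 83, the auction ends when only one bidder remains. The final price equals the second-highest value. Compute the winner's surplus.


Step 1: Identify the highest value: 387
Step 2: Identify the second-highest value: 199
Step 3: The final price = second-highest value = 199
Step 4: Surplus = 387 - 199 = 188

188


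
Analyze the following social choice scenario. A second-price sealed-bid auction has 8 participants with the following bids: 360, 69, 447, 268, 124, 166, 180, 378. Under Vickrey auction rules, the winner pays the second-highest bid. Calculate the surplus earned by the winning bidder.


Step 1: Sort bids in descending order: 447, 378, 360, 268, 180, 166, 124, 69
Step 2: The winning bid is the highest: 447
Step 3: The payment equals the second-highest bid: 378
Step 4: Surplus = winner's bid - payment = 447 - 378 = 69

69


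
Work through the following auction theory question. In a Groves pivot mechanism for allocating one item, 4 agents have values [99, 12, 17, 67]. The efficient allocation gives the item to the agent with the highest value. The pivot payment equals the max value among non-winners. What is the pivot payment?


Step 1: The efficient winner is agent 0 with value 99
Step 2: Other agents' values: [12, 17, 67]
Step 3: Pivot payment = max(others) = 67
Step 4: The winner pays 67

67


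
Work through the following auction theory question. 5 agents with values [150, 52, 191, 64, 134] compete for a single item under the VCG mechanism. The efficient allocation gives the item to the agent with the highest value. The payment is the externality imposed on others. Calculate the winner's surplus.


Step 1: The winner is the agent with the highest value: agent 2 with value 191
Step 2: Values of other agents: [150, 52, 64, 134]
Step 3: VCG payment = max of others' values = 150
Step 4: Surplus = 191 - 150 = 41

41


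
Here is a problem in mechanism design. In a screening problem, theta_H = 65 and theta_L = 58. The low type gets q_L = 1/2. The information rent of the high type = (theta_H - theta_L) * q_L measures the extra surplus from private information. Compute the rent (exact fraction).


Step 1: theta_H - theta_L = 65 - 58 = 7
Step 2: Information rent = (theta_H - theta_L) * q_L
Step 3: = 7 * 1/2
Step 4: = 7/2

7/2
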